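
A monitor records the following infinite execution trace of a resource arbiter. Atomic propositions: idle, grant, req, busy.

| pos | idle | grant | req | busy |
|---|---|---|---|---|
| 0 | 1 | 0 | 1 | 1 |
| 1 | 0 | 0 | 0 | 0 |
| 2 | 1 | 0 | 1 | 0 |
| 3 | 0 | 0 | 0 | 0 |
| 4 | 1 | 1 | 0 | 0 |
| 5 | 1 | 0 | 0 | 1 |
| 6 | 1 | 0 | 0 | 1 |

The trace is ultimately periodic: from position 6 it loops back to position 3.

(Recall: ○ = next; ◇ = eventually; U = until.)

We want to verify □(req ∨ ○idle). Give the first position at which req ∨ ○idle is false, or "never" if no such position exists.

Check req ∨ ○idle at each position in order: 0 ✓, 1 ✓, 2 ✓, 3 ✓, 4 ✓, 5 ✓.
At position 6 the labels are {busy, idle} and the next position 3 has {}, so req ∨ ○idle is false there. This is the first violation.

6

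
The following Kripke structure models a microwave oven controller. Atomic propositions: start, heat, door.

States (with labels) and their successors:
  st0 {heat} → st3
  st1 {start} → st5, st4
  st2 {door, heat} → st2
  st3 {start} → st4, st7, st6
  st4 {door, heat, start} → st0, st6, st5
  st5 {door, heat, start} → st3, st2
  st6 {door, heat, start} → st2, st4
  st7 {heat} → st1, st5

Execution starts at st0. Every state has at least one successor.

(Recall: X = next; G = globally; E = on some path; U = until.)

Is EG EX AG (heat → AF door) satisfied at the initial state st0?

States satisfying EX AG (heat → AF door): {st0, st1, st2, st3, st4, st5, st6, st7}.
States satisfying EG EX AG (heat → AF door): {st0, st1, st2, st3, st4, st5, st6, st7}.
st0 ∈ Sat(EG EX AG (heat → AF door)).

Holds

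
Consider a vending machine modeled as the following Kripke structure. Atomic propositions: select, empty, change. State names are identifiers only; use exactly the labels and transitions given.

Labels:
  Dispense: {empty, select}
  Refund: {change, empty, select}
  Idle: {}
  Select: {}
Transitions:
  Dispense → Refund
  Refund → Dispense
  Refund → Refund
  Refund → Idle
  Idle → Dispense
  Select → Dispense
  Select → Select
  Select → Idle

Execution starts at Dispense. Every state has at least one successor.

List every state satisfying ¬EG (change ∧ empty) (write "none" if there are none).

States satisfying change ∧ empty: {Refund}.
States satisfying EG (change ∧ empty): {Refund}.
States satisfying ¬EG (change ∧ empty): {Dispense, Idle, Select}.

{Dispense, Idle, Select}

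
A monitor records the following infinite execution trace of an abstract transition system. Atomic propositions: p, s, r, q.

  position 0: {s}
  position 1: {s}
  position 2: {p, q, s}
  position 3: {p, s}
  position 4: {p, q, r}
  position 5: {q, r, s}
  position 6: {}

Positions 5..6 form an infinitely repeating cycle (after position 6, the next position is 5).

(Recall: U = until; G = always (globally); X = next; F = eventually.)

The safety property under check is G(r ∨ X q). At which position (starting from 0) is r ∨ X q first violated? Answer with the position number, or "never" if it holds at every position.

0

At position 0 the labels are {s} and the next position 1 has {s}, so r ∨ X q is false there. This is the first violation.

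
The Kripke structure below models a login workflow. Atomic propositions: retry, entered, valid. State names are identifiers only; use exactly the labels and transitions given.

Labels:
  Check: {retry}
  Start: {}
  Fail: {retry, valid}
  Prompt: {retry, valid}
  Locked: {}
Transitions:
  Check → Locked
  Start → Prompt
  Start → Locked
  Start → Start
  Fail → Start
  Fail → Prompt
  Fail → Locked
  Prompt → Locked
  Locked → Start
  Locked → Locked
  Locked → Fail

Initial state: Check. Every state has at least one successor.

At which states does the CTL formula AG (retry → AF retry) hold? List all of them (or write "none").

States satisfying retry → AF retry: {Check, Start, Fail, Prompt, Locked}.
States satisfying AG (retry → AF retry): {Check, Start, Fail, Prompt, Locked}.

{Check, Start, Fail, Prompt, Locked}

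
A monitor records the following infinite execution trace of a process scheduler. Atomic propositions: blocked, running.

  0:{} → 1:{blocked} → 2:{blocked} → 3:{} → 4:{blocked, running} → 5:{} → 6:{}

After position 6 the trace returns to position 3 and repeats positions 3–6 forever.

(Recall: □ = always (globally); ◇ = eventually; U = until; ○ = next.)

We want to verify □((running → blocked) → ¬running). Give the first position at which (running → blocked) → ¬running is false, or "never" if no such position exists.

4

Check (running → blocked) → ¬running at each position in order: 0 ✓, 1 ✓, 2 ✓, 3 ✓.
At position 4 the labels are {blocked, running}, so (running → blocked) → ¬running is false there. This is the first violation.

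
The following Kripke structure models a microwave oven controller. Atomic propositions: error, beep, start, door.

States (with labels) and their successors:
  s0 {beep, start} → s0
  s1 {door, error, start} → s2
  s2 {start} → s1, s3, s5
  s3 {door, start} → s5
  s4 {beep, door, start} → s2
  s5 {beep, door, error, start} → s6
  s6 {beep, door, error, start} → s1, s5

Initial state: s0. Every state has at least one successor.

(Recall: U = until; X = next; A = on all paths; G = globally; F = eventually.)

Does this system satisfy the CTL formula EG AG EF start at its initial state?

States satisfying AG EF start: {s0, s1, s2, s3, s4, s5, s6}.
States satisfying EG AG EF start: {s0, s1, s2, s3, s4, s5, s6}.
s0 ∈ Sat(EG AG EF start).

Yes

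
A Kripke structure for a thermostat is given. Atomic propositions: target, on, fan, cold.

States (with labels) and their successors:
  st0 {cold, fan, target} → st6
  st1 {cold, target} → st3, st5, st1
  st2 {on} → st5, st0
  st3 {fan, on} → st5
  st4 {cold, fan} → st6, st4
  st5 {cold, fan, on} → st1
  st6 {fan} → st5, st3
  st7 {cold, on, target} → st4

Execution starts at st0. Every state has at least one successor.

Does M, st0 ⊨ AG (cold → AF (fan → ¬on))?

States satisfying cold → AF (fan → ¬on): {st0, st1, st2, st3, st4, st5, st6, st7}.
States satisfying AG (cold → AF (fan → ¬on)): {st0, st1, st2, st3, st4, st5, st6, st7}.
Every state reachable from st0 satisfies cold → AF (fan → ¬on).
st0 ∈ Sat(AG (cold → AF (fan → ¬on))).

Satisfied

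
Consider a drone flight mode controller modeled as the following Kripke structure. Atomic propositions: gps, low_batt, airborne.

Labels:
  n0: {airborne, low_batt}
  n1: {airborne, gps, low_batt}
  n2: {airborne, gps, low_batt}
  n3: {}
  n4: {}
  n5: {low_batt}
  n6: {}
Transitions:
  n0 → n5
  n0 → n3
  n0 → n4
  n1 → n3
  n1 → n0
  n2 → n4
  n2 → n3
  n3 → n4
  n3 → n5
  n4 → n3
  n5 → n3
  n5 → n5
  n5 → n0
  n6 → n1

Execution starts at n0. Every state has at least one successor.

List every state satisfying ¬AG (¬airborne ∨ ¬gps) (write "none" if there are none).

States satisfying ¬airborne ∨ ¬gps: {n0, n3, n4, n5, n6}.
States satisfying AG (¬airborne ∨ ¬gps): {n0, n3, n4, n5}.
States satisfying ¬AG (¬airborne ∨ ¬gps): {n1, n2, n6}.

{n1, n2, n6}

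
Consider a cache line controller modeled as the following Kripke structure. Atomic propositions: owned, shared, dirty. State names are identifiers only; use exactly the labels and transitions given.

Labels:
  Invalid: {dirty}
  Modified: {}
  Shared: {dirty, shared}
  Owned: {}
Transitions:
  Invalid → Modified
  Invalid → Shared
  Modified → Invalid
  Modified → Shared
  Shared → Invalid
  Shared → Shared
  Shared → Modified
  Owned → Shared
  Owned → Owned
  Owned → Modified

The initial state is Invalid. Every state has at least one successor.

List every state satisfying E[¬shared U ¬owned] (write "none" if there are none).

{Invalid, Modified, Shared, Owned}

States satisfying ¬shared: {Invalid, Modified, Owned}.
States satisfying ¬owned: {Invalid, Modified, Shared, Owned}.
States satisfying E[¬shared U ¬owned]: {Invalid, Modified, Shared, Owned}.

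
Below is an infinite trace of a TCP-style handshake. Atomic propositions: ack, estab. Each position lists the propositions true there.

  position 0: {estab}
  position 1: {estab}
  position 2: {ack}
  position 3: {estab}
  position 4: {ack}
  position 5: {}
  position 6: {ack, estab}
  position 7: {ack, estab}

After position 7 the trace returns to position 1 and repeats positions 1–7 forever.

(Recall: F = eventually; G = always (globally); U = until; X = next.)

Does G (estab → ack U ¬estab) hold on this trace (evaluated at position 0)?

estab → ack U ¬estab must hold at every position from 0 onward. It fails at position 0, so G (estab → ack U ¬estab) is false.
Positions where estab holds: 0, 1, 3, 6, 7.
Check ack U ¬estab at each: 0→fails, 1→fails, 3→fails, 6→fails, 7→fails.

No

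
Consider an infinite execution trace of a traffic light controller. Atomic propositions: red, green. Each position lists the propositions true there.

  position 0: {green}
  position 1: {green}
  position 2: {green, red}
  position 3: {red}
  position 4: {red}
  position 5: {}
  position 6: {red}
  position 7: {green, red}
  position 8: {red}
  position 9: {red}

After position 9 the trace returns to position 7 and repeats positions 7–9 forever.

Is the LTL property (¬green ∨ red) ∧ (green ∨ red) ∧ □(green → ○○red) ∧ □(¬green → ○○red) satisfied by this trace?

Does not hold

¬green → ○○red must hold at every position from 0 onward. It fails at position 3, so □(¬green → ○○red) is false.
Positions where ¬green holds: 3, 4, 5, 6, 8, 9.
Check ○○red at each: 3→fails, 4→ok, 5→ok, 6→ok, 8→ok, 9→ok.
At position 0: (¬green ∨ red) ∧ (green ∨ red) ∧ □(green → ○○red) is false; □(¬green → ○○red) is false; so (¬green ∨ red) ∧ (green ∨ red) ∧ □(green → ○○red) ∧ □(¬green → ○○red) is false.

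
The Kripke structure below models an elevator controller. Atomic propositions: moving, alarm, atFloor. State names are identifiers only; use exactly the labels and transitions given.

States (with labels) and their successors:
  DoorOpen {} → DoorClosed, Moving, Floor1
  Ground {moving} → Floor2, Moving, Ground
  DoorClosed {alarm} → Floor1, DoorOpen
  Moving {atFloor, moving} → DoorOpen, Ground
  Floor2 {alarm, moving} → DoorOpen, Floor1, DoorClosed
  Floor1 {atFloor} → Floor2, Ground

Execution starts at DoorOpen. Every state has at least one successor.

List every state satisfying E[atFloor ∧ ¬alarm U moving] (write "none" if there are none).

{Ground, Moving, Floor2, Floor1}

States satisfying atFloor ∧ ¬alarm: {Moving, Floor1}.
States satisfying moving: {Ground, Moving, Floor2}.
States satisfying E[atFloor ∧ ¬alarm U moving]: {Ground, Moving, Floor2, Floor1}.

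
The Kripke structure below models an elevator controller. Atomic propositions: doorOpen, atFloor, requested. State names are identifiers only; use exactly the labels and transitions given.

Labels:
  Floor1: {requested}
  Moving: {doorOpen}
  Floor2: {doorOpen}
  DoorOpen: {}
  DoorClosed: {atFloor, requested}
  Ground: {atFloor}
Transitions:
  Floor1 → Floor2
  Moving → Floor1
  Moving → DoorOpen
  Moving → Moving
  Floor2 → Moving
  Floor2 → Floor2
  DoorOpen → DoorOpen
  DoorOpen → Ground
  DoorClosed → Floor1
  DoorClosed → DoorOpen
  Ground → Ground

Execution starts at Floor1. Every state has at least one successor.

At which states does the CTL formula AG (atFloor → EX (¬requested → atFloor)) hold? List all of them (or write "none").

States satisfying atFloor → EX (¬requested → atFloor): {Floor1, Moving, Floor2, DoorOpen, DoorClosed, Ground}.
States satisfying AG (atFloor → EX (¬requested → atFloor)): {Floor1, Moving, Floor2, DoorOpen, DoorClosed, Ground}.

{Floor1, Moving, Floor2, DoorOpen, DoorClosed, Ground}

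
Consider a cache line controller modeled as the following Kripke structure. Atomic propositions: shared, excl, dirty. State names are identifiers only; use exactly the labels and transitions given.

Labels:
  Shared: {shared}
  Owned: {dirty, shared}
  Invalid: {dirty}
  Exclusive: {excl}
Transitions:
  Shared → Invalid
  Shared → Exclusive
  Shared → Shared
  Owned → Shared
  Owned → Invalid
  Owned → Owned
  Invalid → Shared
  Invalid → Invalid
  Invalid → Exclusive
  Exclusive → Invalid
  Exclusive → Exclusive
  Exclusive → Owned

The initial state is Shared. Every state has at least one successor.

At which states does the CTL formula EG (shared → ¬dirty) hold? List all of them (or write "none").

{Shared, Invalid, Exclusive}

States satisfying shared → ¬dirty: {Shared, Invalid, Exclusive}.
States satisfying EG (shared → ¬dirty): {Shared, Invalid, Exclusive}.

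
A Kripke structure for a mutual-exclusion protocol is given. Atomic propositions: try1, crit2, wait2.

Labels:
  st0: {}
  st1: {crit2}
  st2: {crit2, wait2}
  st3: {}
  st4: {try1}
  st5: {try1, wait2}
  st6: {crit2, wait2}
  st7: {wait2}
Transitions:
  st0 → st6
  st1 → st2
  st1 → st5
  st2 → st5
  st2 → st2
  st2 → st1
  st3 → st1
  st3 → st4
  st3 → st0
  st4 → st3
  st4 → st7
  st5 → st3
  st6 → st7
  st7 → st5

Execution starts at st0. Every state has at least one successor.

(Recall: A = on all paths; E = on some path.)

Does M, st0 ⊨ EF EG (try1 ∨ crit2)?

States satisfying EG (try1 ∨ crit2): {st1, st2}.
States satisfying EF EG (try1 ∨ crit2): {st0, st1, st2, st3, st4, st5, st6, st7}.
Some path from st0 reaches a state where EG (try1 ∨ crit2) holds.
st0 ∈ Sat(EF EG (try1 ∨ crit2)).

Yes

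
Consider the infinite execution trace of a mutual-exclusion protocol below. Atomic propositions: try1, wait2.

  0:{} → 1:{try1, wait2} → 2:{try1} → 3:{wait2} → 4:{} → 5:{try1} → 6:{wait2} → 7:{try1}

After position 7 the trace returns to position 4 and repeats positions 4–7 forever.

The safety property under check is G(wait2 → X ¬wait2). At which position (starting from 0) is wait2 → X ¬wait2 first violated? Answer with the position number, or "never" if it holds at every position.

never

wait2 → X ¬wait2 holds at every position 0..7, and those are all the positions the trace ever visits, so the invariant G(wait2 → X ¬wait2) is never violated.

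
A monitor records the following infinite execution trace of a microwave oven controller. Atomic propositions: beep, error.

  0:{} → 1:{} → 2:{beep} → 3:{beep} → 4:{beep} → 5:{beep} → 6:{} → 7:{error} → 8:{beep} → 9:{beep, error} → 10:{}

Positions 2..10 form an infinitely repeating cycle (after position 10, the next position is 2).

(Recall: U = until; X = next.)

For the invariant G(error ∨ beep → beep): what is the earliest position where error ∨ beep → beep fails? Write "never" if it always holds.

7

Check error ∨ beep → beep at each position in order: 0 ✓, 1 ✓, 2 ✓, 3 ✓, 4 ✓, 5 ✓, 6 ✓.
At position 7 the labels are {error}, so error ∨ beep → beep is false there. This is the first violation.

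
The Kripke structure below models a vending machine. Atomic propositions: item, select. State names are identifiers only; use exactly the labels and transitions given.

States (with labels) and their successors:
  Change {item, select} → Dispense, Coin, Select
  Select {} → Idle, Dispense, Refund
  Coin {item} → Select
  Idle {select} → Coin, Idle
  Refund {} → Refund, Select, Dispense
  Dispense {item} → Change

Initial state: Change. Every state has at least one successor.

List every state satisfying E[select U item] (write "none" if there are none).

States satisfying select: {Change, Idle}.
States satisfying item: {Change, Coin, Dispense}.
States satisfying E[select U item]: {Change, Coin, Idle, Dispense}.

{Change, Coin, Idle, Dispense}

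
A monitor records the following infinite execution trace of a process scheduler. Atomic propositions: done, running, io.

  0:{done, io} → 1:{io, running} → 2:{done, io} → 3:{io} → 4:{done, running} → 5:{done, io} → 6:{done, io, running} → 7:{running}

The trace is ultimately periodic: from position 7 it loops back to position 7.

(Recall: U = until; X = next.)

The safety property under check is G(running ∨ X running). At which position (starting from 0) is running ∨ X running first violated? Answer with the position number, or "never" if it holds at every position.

Check running ∨ X running at each position in order: 0 ✓, 1 ✓.
At position 2 the labels are {done, io} and the next position 3 has {io}, so running ∨ X running is false there. This is the first violation.

2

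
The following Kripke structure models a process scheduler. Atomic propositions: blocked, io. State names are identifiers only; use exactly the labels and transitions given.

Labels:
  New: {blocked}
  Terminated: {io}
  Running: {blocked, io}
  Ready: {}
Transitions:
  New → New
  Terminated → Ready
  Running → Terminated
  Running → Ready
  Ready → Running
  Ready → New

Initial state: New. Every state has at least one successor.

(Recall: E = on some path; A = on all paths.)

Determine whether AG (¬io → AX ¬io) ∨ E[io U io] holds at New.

Satisfied

States satisfying ¬io → AX ¬io: {New, Terminated, Running}.
States satisfying AG (¬io → AX ¬io): {New}.
States satisfying io: {Terminated, Running}.
States satisfying E[io U io]: {Terminated, Running}.
States satisfying AG (¬io → AX ¬io) ∨ E[io U io]: {New, Terminated, Running}.
New ∈ Sat(AG (¬io → AX ¬io) ∨ E[io U io]).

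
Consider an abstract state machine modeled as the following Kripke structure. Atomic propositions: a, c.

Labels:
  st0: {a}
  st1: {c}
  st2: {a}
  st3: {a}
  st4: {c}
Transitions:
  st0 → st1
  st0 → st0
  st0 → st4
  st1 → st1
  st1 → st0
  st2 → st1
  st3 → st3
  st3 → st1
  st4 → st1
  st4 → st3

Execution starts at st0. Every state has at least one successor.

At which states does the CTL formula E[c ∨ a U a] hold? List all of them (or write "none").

States satisfying c ∨ a: {st0, st1, st2, st3, st4}.
States satisfying a: {st0, st2, st3}.
States satisfying E[c ∨ a U a]: {st0, st1, st2, st3, st4}.

{st0, st1, st2, st3, st4}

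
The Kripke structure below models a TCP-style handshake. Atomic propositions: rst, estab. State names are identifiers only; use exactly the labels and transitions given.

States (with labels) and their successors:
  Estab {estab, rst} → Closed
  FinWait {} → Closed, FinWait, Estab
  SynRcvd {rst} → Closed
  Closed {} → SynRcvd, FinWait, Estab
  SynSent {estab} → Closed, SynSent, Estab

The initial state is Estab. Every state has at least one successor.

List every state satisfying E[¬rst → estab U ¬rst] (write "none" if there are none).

States satisfying ¬rst → estab: {Estab, SynRcvd, SynSent}.
States satisfying ¬rst: {FinWait, Closed, SynSent}.
States satisfying E[¬rst → estab U ¬rst]: {Estab, FinWait, SynRcvd, Closed, SynSent}.

{Estab, FinWait, SynRcvd, Closed, SynSent}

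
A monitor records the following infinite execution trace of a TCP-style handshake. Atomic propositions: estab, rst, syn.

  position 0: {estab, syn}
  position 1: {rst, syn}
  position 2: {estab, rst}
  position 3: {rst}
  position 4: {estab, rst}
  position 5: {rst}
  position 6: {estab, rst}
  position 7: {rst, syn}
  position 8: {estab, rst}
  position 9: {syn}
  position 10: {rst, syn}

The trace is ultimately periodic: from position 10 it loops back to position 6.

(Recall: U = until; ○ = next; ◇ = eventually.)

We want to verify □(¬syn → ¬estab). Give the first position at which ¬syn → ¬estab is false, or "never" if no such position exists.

2

Check ¬syn → ¬estab at each position in order: 0 ✓, 1 ✓.
At position 2 the labels are {estab, rst}, so ¬syn → ¬estab is false there. This is the first violation.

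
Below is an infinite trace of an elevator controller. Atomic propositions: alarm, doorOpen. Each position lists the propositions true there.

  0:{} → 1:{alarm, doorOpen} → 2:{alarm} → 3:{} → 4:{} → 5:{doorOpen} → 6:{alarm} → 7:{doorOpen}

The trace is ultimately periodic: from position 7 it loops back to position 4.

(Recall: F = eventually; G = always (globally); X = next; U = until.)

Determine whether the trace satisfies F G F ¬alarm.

G F ¬alarm holds at position 0, which is reachable from 0, so F G F ¬alarm holds.

Satisfied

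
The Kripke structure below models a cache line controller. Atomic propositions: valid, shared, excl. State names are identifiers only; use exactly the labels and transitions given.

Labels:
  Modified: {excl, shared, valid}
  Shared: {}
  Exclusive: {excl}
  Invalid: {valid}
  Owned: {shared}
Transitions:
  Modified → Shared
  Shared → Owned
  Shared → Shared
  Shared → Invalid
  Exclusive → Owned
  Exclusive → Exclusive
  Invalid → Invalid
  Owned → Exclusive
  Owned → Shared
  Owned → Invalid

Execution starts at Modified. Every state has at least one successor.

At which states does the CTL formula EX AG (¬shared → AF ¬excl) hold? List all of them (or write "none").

{Shared, Invalid, Owned}

States satisfying AG (¬shared → AF ¬excl): {Invalid}.
States satisfying EX AG (¬shared → AF ¬excl): {Shared, Invalid, Owned}.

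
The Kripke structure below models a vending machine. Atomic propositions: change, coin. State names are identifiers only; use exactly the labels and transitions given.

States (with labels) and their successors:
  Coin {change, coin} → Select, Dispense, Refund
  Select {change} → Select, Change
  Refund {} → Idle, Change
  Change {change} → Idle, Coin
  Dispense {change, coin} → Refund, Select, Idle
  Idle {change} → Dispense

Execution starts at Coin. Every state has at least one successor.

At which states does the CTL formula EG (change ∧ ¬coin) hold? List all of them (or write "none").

States satisfying change ∧ ¬coin: {Select, Change, Idle}.
States satisfying EG (change ∧ ¬coin): {Select}.

{Select}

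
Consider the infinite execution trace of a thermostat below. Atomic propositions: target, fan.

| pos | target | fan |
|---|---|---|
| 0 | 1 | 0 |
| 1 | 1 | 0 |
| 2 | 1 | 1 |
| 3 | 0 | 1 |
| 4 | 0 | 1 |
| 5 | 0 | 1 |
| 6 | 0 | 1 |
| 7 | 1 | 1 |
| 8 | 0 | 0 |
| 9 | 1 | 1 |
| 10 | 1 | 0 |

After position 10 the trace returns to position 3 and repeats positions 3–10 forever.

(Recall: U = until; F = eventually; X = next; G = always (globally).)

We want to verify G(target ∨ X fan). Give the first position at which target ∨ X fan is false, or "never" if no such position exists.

target ∨ X fan holds at every position 0..10, and those are all the positions the trace ever visits, so the invariant G(target ∨ X fan) is never violated.

never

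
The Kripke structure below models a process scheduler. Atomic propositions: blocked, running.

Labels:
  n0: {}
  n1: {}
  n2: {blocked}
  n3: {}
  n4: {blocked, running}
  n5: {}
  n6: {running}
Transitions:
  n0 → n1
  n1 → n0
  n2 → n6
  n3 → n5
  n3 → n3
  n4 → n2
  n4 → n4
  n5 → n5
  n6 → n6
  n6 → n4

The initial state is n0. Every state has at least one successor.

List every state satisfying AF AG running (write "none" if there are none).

none

States satisfying AG running: ∅.
States satisfying AF AG running: ∅.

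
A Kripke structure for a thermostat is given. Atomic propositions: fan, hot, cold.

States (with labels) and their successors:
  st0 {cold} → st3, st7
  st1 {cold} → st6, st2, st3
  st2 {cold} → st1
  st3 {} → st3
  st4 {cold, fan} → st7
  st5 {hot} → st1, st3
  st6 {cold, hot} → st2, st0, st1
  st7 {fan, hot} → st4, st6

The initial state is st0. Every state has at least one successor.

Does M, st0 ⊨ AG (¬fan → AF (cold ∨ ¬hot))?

Holds

States satisfying ¬fan → AF (cold ∨ ¬hot): {st0, st1, st2, st3, st4, st5, st6, st7}.
States satisfying AG (¬fan → AF (cold ∨ ¬hot)): {st0, st1, st2, st3, st4, st5, st6, st7}.
Every state reachable from st0 satisfies ¬fan → AF (cold ∨ ¬hot).
st0 ∈ Sat(AG (¬fan → AF (cold ∨ ¬hot))).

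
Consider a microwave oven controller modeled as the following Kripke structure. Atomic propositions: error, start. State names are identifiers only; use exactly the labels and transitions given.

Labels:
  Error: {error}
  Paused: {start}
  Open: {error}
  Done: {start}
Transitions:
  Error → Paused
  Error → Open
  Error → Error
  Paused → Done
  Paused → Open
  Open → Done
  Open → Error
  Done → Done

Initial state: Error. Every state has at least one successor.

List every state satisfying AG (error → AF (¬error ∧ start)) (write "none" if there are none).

{Done}

States satisfying error → AF (¬error ∧ start): {Paused, Done}.
States satisfying AG (error → AF (¬error ∧ start)): {Done}.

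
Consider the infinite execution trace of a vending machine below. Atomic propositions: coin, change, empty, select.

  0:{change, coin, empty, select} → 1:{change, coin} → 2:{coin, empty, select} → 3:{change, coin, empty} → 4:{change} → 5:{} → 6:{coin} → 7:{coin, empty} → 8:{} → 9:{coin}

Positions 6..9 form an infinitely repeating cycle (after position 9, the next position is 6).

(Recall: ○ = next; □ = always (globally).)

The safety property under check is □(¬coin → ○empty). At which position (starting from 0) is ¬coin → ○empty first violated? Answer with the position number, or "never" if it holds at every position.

4

Check ¬coin → ○empty at each position in order: 0 ✓, 1 ✓, 2 ✓, 3 ✓.
At position 4 the labels are {change} and the next position 5 has {}, so ¬coin → ○empty is false there. This is the first violation.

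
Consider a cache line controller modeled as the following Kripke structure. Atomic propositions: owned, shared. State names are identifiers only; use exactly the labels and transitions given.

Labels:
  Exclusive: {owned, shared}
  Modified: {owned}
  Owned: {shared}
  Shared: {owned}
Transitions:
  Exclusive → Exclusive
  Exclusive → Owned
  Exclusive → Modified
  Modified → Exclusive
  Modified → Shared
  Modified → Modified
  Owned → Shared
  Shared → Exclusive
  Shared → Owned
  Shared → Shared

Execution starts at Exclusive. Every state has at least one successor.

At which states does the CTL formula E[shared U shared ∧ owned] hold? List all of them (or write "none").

States satisfying shared: {Exclusive, Owned}.
States satisfying shared ∧ owned: {Exclusive}.
States satisfying E[shared U shared ∧ owned]: {Exclusive}.

{Exclusive}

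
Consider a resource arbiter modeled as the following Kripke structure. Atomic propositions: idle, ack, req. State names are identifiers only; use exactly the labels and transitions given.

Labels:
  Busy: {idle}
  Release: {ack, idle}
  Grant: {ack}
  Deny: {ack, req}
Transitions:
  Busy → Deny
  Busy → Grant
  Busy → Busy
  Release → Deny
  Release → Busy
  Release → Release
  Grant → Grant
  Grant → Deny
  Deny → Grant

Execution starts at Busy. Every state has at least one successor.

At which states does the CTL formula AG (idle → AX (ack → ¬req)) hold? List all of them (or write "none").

{Grant, Deny}

States satisfying idle → AX (ack → ¬req): {Grant, Deny}.
States satisfying AG (idle → AX (ack → ¬req)): {Grant, Deny}.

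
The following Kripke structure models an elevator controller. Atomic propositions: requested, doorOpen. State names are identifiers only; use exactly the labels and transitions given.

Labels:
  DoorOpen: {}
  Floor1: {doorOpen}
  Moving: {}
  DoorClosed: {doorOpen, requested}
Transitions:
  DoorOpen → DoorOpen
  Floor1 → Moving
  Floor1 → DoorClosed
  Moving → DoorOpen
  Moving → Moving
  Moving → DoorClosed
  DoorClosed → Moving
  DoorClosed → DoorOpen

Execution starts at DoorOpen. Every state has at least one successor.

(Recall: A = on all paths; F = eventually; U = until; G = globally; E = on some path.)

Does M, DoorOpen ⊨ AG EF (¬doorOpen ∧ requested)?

States satisfying EF (¬doorOpen ∧ requested): ∅.
States satisfying AG EF (¬doorOpen ∧ requested): ∅.
DoorOpen is reachable from DoorOpen and violates EF (¬doorOpen ∧ requested), so AG fails at DoorOpen.
DoorOpen ∉ Sat(AG EF (¬doorOpen ∧ requested)).

Does not hold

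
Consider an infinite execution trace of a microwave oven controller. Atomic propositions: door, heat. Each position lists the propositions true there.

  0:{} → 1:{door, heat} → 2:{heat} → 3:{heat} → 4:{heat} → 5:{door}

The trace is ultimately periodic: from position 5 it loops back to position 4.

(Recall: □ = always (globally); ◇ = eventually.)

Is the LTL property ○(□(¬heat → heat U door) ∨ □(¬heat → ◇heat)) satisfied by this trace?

The position after 0 is 1; □(¬heat → heat U door) ∨ □(¬heat → ◇heat) is true there.

Satisfied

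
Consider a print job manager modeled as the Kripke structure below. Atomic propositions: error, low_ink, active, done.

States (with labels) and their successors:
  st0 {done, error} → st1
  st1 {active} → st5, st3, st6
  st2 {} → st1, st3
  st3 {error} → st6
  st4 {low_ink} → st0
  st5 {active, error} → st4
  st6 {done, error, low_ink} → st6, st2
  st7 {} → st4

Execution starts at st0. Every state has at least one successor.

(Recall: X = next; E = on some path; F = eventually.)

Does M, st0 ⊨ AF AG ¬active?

States satisfying AG ¬active: ∅.
States satisfying AF AG ¬active: ∅.
There is a path from st0 along which AG ¬active never holds.
st0 ∉ Sat(AF AG ¬active).

Violated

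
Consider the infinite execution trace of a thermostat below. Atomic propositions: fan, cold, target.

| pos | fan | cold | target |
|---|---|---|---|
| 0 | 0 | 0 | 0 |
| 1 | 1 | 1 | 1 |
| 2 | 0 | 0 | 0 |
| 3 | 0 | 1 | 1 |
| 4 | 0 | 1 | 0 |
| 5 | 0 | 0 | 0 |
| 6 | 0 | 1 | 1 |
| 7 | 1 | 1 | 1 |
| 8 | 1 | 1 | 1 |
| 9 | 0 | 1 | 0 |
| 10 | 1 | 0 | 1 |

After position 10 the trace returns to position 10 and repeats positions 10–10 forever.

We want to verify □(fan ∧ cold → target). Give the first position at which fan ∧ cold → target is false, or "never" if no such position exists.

never

fan ∧ cold → target holds at every position 0..10, and those are all the positions the trace ever visits, so the invariant □(fan ∧ cold → target) is never violated.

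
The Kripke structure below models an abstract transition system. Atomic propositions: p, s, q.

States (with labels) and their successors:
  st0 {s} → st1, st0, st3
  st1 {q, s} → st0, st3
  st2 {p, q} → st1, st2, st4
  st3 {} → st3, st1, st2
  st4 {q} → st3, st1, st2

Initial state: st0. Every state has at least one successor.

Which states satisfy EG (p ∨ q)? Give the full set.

States satisfying p ∨ q: {st1, st2, st4}.
States satisfying EG (p ∨ q): {st2, st4}.

{st2, st4}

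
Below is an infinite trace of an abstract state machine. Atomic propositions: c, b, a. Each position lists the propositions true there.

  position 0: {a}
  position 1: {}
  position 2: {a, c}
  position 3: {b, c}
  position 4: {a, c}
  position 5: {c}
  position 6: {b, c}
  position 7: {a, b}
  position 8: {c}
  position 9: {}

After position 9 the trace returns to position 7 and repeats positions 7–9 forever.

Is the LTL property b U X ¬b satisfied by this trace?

Walking from position 0: X ¬b first holds at position 0, and b holds at every earlier position along the way, so b U X ¬b holds.

Satisfied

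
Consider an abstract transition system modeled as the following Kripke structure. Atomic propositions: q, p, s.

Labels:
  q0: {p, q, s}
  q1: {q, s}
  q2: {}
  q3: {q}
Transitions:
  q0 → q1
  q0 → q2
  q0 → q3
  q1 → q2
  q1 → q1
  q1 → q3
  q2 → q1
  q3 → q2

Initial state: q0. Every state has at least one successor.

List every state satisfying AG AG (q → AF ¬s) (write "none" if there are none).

States satisfying AG (q → AF ¬s): ∅.
States satisfying AG AG (q → AF ¬s): ∅.

none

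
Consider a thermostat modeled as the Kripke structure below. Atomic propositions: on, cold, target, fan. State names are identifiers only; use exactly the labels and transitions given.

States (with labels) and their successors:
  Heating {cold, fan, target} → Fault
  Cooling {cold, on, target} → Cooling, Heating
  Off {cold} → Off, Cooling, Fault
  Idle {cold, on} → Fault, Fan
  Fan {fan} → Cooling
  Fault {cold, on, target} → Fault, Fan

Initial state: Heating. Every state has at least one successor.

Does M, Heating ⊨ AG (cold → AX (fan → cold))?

No

States satisfying cold → AX (fan → cold): {Heating, Cooling, Off, Fan}.
States satisfying AG (cold → AX (fan → cold)): ∅.
Fault is reachable from Heating and violates cold → AX (fan → cold), so AG fails at Heating.
Heating ∉ Sat(AG (cold → AX (fan → cold))).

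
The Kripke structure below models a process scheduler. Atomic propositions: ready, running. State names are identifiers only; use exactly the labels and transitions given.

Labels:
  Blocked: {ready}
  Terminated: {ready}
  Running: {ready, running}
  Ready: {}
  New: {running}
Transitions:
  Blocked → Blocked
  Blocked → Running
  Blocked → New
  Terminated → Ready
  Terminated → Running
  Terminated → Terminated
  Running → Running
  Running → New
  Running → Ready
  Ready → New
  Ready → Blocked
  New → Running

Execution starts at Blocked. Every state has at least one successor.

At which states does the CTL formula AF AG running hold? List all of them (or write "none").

none

States satisfying AG running: ∅.
States satisfying AF AG running: ∅.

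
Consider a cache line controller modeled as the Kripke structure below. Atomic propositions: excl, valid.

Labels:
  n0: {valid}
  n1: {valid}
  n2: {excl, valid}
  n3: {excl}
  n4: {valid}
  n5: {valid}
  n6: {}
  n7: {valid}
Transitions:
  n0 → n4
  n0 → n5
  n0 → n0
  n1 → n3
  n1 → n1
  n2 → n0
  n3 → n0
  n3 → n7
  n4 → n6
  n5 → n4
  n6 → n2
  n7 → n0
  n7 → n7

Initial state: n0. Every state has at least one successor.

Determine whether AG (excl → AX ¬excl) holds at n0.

Yes

States satisfying excl → AX ¬excl: {n0, n1, n2, n3, n4, n5, n6, n7}.
States satisfying AG (excl → AX ¬excl): {n0, n1, n2, n3, n4, n5, n6, n7}.
Every state reachable from n0 satisfies excl → AX ¬excl.
n0 ∈ Sat(AG (excl → AX ¬excl)).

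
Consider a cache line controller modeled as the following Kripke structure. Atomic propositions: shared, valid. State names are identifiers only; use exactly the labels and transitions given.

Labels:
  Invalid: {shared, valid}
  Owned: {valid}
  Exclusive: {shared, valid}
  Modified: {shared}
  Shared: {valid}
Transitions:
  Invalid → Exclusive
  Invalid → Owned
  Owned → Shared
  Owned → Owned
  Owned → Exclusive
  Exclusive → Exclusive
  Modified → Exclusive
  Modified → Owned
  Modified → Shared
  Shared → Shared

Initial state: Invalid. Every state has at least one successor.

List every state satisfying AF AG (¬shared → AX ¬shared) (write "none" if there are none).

{Exclusive, Shared}

States satisfying AG (¬shared → AX ¬shared): {Exclusive, Shared}.
States satisfying AF AG (¬shared → AX ¬shared): {Exclusive, Shared}.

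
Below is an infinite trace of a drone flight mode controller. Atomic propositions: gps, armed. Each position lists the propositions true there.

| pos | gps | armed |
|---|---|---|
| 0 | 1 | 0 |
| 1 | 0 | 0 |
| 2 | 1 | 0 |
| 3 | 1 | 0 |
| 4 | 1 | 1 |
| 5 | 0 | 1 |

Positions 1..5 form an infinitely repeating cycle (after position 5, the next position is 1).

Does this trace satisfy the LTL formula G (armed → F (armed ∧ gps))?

Satisfied

armed → F (armed ∧ gps) holds at every position 0..5, and those are all positions ever visited, so G (armed → F (armed ∧ gps)) holds.
Positions where armed holds: 4, 5.
Check F (armed ∧ gps) at each: 4→ok, 5→ok.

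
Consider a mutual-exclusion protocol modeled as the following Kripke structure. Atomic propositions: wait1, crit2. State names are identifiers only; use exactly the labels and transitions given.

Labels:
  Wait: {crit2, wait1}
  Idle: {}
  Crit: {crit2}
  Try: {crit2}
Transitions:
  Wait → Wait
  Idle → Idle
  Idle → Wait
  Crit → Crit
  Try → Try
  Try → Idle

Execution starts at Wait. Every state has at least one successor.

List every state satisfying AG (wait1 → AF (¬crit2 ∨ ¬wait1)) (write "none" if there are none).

{Crit}

States satisfying wait1 → AF (¬crit2 ∨ ¬wait1): {Idle, Crit, Try}.
States satisfying AG (wait1 → AF (¬crit2 ∨ ¬wait1)): {Crit}.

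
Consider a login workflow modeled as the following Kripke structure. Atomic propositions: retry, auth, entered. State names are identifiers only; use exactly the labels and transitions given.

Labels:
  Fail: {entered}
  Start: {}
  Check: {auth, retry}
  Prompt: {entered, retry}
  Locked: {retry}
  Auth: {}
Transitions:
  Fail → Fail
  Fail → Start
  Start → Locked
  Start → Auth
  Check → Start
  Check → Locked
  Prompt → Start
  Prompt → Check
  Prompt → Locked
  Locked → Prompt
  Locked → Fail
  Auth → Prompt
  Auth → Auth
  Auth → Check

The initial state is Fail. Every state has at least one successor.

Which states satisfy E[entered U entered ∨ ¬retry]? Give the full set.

States satisfying entered: {Fail, Prompt}.
States satisfying entered ∨ ¬retry: {Fail, Start, Prompt, Auth}.
States satisfying E[entered U entered ∨ ¬retry]: {Fail, Start, Prompt, Auth}.

{Fail, Start, Prompt, Auth}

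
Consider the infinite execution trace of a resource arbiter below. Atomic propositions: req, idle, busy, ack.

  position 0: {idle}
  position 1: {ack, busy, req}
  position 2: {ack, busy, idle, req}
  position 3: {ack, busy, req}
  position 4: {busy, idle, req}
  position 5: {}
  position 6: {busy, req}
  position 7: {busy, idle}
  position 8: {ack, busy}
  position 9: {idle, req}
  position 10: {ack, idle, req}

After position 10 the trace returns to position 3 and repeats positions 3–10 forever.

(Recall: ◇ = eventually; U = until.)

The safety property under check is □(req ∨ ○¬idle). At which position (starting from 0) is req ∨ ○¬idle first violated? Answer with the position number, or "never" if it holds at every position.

Check req ∨ ○¬idle at each position in order: 0 ✓, 1 ✓, 2 ✓, 3 ✓, 4 ✓, 5 ✓, 6 ✓, 7 ✓.
At position 8 the labels are {ack, busy} and the next position 9 has {idle, req}, so req ∨ ○¬idle is false there. This is the first violation.

8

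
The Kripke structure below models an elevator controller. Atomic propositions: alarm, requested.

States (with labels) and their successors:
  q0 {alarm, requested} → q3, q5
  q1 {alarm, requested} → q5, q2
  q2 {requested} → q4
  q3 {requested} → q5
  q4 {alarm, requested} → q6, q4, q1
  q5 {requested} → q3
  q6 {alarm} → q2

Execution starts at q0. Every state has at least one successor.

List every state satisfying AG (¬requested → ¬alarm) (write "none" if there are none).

{q0, q3, q5}

States satisfying ¬requested → ¬alarm: {q0, q1, q2, q3, q4, q5}.
States satisfying AG (¬requested → ¬alarm): {q0, q3, q5}.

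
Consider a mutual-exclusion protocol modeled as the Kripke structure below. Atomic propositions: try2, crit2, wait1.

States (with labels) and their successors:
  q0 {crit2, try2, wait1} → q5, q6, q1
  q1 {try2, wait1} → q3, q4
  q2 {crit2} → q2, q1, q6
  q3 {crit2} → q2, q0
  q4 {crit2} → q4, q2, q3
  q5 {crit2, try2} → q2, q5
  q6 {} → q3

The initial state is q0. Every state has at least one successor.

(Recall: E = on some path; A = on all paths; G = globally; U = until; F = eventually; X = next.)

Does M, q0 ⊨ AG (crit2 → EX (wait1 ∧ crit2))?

No

States satisfying crit2 → EX (wait1 ∧ crit2): {q1, q3, q6}.
States satisfying AG (crit2 → EX (wait1 ∧ crit2)): ∅.
q0 is reachable from q0 and violates crit2 → EX (wait1 ∧ crit2), so AG fails at q0.
q0 ∉ Sat(AG (crit2 → EX (wait1 ∧ crit2))).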